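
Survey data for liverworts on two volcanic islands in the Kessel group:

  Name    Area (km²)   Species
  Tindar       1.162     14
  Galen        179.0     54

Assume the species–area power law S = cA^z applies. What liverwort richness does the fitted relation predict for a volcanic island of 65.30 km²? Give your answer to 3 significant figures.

41.2

z = ln(54/14) / ln(179/1.162) = 1.3499 / 5.0372 = 0.2680
c = 14 / 1.162^0.2680 = 14 / 1.041 = 13.45
S₃ = 13.45 × 65.3^0.2680 = 13.45 × 3.065 ≈ 41.21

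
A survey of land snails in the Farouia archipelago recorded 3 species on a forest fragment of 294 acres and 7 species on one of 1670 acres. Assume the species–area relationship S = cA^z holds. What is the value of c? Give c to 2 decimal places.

z = ln(S₂/S₁) / ln(A₂/A₁) = ln(7/3) / ln(1670/294) = 0.8473 / 1.7370 = 0.4878
c = S₁ / A₁^z = 3 / 294^0.4878 = 3 / 16 = 0.1875

0.19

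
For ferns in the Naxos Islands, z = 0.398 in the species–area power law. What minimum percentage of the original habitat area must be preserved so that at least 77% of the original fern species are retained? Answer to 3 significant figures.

51.9%

Need (A_new/A_old)^0.398 = 0.77, so A_new/A_old = 0.77^(1/0.398) = 0.77^2.513
ln(A_new/A_old) = ln 0.77 / 0.398 = -0.2614 / 0.398 = -0.6567
A_new/A_old = e^-0.6567 ≈ 0.5186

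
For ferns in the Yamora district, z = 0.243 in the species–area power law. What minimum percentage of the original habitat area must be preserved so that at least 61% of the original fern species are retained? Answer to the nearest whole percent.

13%

Need (A_new/A_old)^0.243 = 0.61, so A_new/A_old = 0.61^(1/0.243) = 0.61^4.115
ln(A_new/A_old) = ln 0.61 / 0.243 = -0.4943 / 0.243 = -2.0341
A_new/A_old = e^-2.0341 ≈ 0.1308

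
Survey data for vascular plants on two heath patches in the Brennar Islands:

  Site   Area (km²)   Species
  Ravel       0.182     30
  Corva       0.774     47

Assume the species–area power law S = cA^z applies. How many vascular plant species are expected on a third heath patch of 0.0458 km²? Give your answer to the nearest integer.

20

z = ln(47/30) / ln(0.774/0.182) = 0.4490 / 1.4476 = 0.3101
c = 30 / 0.182^0.3101 = 30 / 0.5895 = 50.89
S₃ = 50.89 × 0.0458^0.3101 = 50.89 × 0.3843 ≈ 19.56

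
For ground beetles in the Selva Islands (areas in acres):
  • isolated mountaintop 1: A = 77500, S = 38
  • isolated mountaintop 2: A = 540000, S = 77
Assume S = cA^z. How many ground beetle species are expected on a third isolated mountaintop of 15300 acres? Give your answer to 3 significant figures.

z = ln(77/38) / ln(540000/77500) = 0.7062 / 1.9413 = 0.3638
c = 38 / 77500^0.3638 = 38 / 60.07 = 0.6326
S₃ = 0.6326 × 15300^0.3638 = 0.6326 × 33.29 ≈ 21.06

21.1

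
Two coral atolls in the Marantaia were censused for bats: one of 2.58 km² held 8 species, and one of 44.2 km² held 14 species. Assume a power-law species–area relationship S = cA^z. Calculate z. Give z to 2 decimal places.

0.20

Taking logs: ln S = ln c + z ln A, so z = (ln S₂ − ln S₁)/(ln A₂ − ln A₁).
z = ln(14/8) / ln(44.2/2.58) = ln(1.75) / ln(17.13) = 0.5596 / 2.8409 = 0.1970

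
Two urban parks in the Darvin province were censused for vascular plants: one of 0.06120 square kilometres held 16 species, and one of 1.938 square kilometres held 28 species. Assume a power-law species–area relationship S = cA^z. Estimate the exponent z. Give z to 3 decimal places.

Taking logs: ln S = ln c + z ln A, so z = (ln S₂ − ln S₁)/(ln A₂ − ln A₁).
z = ln(28/16) / ln(1.938/0.0612) = ln(1.75) / ln(31.67) = 0.5596 / 3.4553 = 0.1620

0.162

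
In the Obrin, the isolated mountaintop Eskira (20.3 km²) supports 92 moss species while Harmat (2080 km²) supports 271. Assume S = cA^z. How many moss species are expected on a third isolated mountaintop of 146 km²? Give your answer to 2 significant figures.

150

z = ln(271/92) / ln(2080/20.3) = 1.0803 / 4.6295 = 0.2334
c = 92 / 20.3^0.2334 = 92 / 2.019 = 45.57
S₃ = 45.57 × 146^0.2334 = 45.57 × 3.199 ≈ 145.8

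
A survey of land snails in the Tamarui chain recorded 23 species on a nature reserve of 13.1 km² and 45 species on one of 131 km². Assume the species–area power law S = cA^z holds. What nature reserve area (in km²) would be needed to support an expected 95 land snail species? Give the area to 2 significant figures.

z = ln(45/23) / ln(131/13.1) = 0.6712 / 2.3026 = 0.2915
c = 23 / 13.1^0.2915 = 23 / 2.117 = 10.87
A = (95/10.87)^(1/0.2915) ⇒ ln A = ln(8.743)/0.2915 = 7.4387
A = e^7.4387 ≈ 1700 km²

1700 km²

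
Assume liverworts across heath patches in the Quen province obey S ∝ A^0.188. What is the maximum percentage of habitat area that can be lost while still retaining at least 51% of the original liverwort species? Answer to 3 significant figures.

97.2%

Need (A_new/A_old)^0.188 = 0.51, so A_new/A_old = 0.51^(1/0.188) = 0.51^5.319
ln(A_new/A_old) = ln 0.51 / 0.188 = -0.6733 / 0.188 = -3.5816
A_new/A_old = e^-3.5816 ≈ 0.02783
Fraction that can be lost = 1 − 0.02783 = 0.9722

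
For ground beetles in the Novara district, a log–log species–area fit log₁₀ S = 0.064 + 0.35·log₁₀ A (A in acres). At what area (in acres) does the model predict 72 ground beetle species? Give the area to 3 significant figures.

72 = 1.159 × A^0.35  ⇒  A^0.35 = 72/1.159 = 62.13
ln A = ln(62.13) / 0.35 = 4.1293 / 0.35 = 11.7980
A = e^11.7980 ≈ 132986 acres

133000 acres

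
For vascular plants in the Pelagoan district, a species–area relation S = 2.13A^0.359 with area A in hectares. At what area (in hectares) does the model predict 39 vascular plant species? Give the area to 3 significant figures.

39 = 2.13 × A^0.359  ⇒  A^0.359 = 39/2.13 = 18.31
ln A = ln(18.31) / 0.359 = 2.9074 / 0.359 = 8.0987
A = e^8.0987 ≈ 3290 hectares

3290 hectares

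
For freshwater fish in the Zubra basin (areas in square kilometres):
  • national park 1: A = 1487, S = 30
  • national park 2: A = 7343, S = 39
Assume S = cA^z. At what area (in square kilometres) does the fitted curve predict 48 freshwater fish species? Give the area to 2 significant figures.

z = ln(39/30) / ln(7343/1487) = 0.2624 / 1.5970 = 0.1643
c = 30 / 1487^0.1643 = 30 / 3.32 = 9.035
A = (48/9.035)^(1/0.1643) ⇒ ln A = ln(5.312)/0.1643 = 10.1654
A = e^10.1654 ≈ 25988 square kilometres

26000 square kilometres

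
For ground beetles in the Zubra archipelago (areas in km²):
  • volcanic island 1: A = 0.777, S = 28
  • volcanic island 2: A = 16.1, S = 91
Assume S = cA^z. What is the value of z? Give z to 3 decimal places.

0.389

Taking logs: ln S = ln c + z ln A, so z = (ln S₂ − ln S₁)/(ln A₂ − ln A₁).
z = ln(91/28) / ln(16.1/0.777) = ln(3.25) / ln(20.72) = 1.1787 / 3.0311 = 0.3888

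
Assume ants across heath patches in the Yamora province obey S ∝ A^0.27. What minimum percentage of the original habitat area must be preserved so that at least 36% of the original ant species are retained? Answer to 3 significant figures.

2.27%

Need (A_new/A_old)^0.27 = 0.36, so A_new/A_old = 0.36^(1/0.27) = 0.36^3.704
ln(A_new/A_old) = ln 0.36 / 0.27 = -1.0217 / 0.27 = -3.7839
A_new/A_old = e^-3.7839 ≈ 0.02273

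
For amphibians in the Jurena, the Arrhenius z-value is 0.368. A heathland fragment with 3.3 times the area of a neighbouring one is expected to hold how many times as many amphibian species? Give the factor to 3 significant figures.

1.55

S₂/S₁ = (A₂/A₁)^z = 3.3^0.368
ln(S₂/S₁) = 0.368 × ln 3.3 = 0.368 × 1.1939 = 0.4394
S₂/S₁ = e^0.4394 ≈ 1.552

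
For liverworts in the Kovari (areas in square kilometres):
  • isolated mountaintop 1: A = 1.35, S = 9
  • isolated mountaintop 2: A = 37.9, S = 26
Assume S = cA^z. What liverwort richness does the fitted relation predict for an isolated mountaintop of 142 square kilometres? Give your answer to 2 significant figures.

40

z = ln(26/9) / ln(37.9/1.35) = 1.0609 / 3.3348 = 0.3181
c = 9 / 1.35^0.3181 = 9 / 1.1 = 8.181
S₃ = 8.181 × 142^0.3181 = 8.181 × 4.838 ≈ 39.58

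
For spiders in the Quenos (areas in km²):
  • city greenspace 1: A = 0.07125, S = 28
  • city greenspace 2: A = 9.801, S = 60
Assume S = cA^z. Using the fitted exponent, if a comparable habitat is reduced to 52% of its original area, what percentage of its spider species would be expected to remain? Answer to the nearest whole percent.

90%

z = ln(60/28) / ln(9.801/0.07125) = 0.7621 / 4.9240 = 0.1548
S_new/S_old = (A_new/A_old)^z = 0.52^0.1548 = exp(0.1548 × -0.6539) = 0.9037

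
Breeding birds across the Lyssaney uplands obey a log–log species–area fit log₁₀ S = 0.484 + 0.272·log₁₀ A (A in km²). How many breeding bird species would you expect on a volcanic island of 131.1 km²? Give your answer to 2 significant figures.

11

S = 3.048 × 131.1^0.272
ln S = ln 3.048 + 0.272 × ln 131.1 = 1.1145 + 0.272 × 4.8760 = 2.4407
S = e^2.4407 ≈ 11.48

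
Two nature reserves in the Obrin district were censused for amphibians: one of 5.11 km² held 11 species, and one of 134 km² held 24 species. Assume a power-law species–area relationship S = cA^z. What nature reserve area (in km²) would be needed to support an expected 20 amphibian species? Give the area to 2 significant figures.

z = ln(24/11) / ln(134/5.11) = 0.7802 / 3.2666 = 0.2388
c = 11 / 5.11^0.2388 = 11 / 1.476 = 7.451
A = (20/7.451)^(1/0.2388) ⇒ ln A = ln(2.684)/0.2388 = 4.1344
A = e^4.1344 ≈ 62.45 km²

62 km²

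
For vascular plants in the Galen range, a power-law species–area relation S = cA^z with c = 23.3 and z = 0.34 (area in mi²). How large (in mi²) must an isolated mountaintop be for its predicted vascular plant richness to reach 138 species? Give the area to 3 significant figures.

138 = 23.3 × A^0.34  ⇒  A^0.34 = 138/23.3 = 5.923
ln A = ln(5.923) / 0.34 = 1.7788 / 0.34 = 5.2318
A = e^5.2318 ≈ 187.1 mi²

187 mi²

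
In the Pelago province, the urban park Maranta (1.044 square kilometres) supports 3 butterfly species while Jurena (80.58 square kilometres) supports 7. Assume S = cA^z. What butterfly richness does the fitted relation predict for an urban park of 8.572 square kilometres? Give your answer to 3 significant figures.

4.52

z = ln(7/3) / ln(80.58/1.044) = 0.8473 / 4.3462 = 0.1950
c = 3 / 1.044^0.1950 = 3 / 1.008 = 2.975
S₃ = 2.975 × 8.572^0.1950 = 2.975 × 1.52 ≈ 4.523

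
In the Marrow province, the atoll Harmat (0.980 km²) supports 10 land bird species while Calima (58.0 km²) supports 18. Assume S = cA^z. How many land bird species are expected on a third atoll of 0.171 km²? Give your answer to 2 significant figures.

7.8

z = ln(18/10) / ln(58/0.98) = 0.5878 / 4.0806 = 0.1440
c = 10 / 0.98^0.1440 = 10 / 0.9971 = 10.03
S₃ = 10.03 × 0.171^0.1440 = 10.03 × 0.7754 ≈ 7.776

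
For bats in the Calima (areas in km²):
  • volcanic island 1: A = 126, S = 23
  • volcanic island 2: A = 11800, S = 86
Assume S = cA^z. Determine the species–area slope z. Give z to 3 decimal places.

Taking logs: ln S = ln c + z ln A, so z = (ln S₂ − ln S₁)/(ln A₂ − ln A₁).
z = ln(86/23) / ln(11800/126) = ln(3.739) / ln(93.65) = 1.3189 / 4.5396 = 0.2905

0.291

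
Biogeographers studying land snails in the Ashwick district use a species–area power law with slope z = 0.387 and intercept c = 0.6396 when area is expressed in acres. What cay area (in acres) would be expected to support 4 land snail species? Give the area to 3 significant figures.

4 = 0.6396 × A^0.387  ⇒  A^0.387 = 4/0.6396 = 6.254
ln A = ln(6.254) / 0.387 = 1.8332 / 0.387 = 4.7370
A = e^4.7370 ≈ 114.1 acres

114 acres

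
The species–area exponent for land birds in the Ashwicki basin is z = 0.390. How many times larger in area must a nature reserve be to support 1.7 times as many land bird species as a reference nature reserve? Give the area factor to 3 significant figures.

3.90

(A₂/A₁)^0.39 = 1.7, so A₂/A₁ = 1.7^(1/0.39) = 1.7^2.564
ln(A₂/A₁) = ln 1.7 / 0.39 = 0.5306 / 0.39 = 1.3606
A₂/A₁ = e^1.3606 ≈ 3.898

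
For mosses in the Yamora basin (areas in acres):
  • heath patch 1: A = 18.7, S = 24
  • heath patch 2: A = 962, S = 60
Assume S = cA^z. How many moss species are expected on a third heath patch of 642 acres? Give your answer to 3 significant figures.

z = ln(60/24) / ln(962/18.7) = 0.9163 / 3.9405 = 0.2325
c = 24 / 18.7^0.2325 = 24 / 1.976 = 12.15
S₃ = 12.15 × 642^0.2325 = 12.15 × 4.496 ≈ 54.61

54.6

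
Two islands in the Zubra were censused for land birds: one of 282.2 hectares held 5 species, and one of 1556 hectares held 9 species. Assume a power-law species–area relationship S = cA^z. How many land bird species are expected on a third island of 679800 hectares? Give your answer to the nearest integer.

z = ln(9/5) / ln(1556/282.2) = 0.5878 / 1.7073 = 0.3443
c = 5 / 282.2^0.3443 = 5 / 6.977 = 0.7166
S₃ = 0.7166 × 679800^0.3443 = 0.7166 × 101.9 ≈ 72.99

73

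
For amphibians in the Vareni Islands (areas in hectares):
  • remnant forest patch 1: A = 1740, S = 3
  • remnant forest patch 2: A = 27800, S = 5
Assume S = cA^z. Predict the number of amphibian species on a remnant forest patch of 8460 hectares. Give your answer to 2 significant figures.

4.0

z = ln(5/3) / ln(27800/1740) = 0.5108 / 2.7712 = 0.1843
c = 3 / 1740^0.1843 = 3 / 3.957 = 0.7582
S₃ = 0.7582 × 8460^0.1843 = 0.7582 × 5.296 ≈ 4.015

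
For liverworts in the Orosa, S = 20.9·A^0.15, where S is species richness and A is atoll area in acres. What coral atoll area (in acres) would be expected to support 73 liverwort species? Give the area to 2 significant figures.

4200 acres

73 = 20.9 × A^0.15  ⇒  A^0.15 = 73/20.9 = 3.493
ln A = ln(3.493) / 0.15 = 1.2507 / 0.15 = 8.3381
A = e^8.3381 ≈ 4180 acres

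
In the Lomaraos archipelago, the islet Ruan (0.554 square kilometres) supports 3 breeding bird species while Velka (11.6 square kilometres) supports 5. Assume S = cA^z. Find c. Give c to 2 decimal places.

3.31

z = ln(S₂/S₁) / ln(A₂/A₁) = ln(5/3) / ln(11.6/0.554) = 0.5108 / 3.0416 = 0.1679
c = S₁ / A₁^z = 3 / 0.554^0.1679 = 3 / 0.9056 = 3.313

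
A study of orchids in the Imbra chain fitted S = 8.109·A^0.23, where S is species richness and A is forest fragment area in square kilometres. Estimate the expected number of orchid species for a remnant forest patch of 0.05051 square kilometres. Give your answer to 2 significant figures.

4.1

S = 8.109 × 0.05051^0.23 = 8.109 × 0.5032 ≈ 4.081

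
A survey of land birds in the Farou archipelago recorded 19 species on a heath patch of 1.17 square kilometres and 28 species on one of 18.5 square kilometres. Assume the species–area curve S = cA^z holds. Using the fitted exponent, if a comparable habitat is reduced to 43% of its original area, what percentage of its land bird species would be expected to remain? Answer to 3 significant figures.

z = ln(28/19) / ln(18.5/1.17) = 0.3878 / 2.7608 = 0.1405
S_new/S_old = (A_new/A_old)^z = 0.43^0.1405 = exp(0.1405 × -0.8440) = 0.8882

88.8%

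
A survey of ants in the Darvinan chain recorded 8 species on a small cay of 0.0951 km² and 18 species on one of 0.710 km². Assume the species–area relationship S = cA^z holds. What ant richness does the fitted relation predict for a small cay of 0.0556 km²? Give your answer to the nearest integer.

z = ln(18/8) / ln(0.71/0.0951) = 0.8109 / 2.0103 = 0.4034
c = 8 / 0.0951^0.4034 = 8 / 0.3871 = 20.67
S₃ = 20.67 × 0.0556^0.4034 = 20.67 × 0.3117 ≈ 6.443

6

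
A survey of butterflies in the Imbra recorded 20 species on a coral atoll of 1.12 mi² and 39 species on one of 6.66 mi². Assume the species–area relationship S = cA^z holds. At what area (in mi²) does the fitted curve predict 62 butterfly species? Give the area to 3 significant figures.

23.0 mi²

z = ln(39/20) / ln(6.66/1.12) = 0.6678 / 1.7828 = 0.3746
c = 20 / 1.12^0.3746 = 20 / 1.043 = 19.17
A = (62/19.17)^(1/0.3746) ⇒ ln A = ln(3.234)/0.3746 = 3.1336
A = e^3.1336 ≈ 22.96 mi²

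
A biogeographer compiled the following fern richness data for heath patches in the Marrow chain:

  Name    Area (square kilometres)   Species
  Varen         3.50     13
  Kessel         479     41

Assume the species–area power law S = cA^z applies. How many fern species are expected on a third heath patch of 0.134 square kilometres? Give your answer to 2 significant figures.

z = ln(41/13) / ln(479/3.5) = 1.1486 / 4.9189 = 0.2335
c = 13 / 3.5^0.2335 = 13 / 1.34 = 9.703
S₃ = 9.703 × 0.134^0.2335 = 9.703 × 0.6254 ≈ 6.068

6.1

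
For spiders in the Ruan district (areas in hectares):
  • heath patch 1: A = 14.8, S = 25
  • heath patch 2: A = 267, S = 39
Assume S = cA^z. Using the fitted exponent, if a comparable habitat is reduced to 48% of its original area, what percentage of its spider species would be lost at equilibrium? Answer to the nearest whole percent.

z = ln(39/25) / ln(267/14.8) = 0.4447 / 2.8926 = 0.1537
S_new/S_old = (A_new/A_old)^z = 0.48^0.1537 = exp(0.1537 × -0.7340) = 0.8933
Fraction lost = 1 − 0.8933 = 0.1067

11%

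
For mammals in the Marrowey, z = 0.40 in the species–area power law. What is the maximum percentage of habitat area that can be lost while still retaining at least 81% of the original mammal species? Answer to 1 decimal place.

Need (A_new/A_old)^0.4 = 0.81, so A_new/A_old = 0.81^(1/0.4) = 0.81^2.5
ln(A_new/A_old) = ln 0.81 / 0.4 = -0.2107 / 0.4 = -0.5268
A_new/A_old = e^-0.5268 ≈ 0.5905
Fraction that can be lost = 1 − 0.5905 = 0.4095

41.0%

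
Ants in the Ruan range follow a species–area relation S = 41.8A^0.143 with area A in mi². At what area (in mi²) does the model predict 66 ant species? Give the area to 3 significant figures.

66 = 41.8 × A^0.143  ⇒  A^0.143 = 66/41.8 = 1.579
ln A = ln(1.579) / 0.143 = 0.4568 / 0.143 = 3.1941
A = e^3.1941 ≈ 24.39 mi²

24.4 mi²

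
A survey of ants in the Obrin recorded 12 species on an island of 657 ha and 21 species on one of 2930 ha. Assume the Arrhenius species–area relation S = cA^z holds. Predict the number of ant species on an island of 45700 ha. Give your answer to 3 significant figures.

58.7

z = ln(21/12) / ln(2930/657) = 0.5596 / 1.4951 = 0.3743
c = 12 / 657^0.3743 = 12 / 11.34 = 1.058
S₃ = 1.058 × 45700^0.3743 = 1.058 × 55.49 ≈ 58.72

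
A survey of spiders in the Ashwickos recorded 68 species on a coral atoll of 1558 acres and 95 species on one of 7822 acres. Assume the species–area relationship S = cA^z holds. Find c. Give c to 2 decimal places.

z = ln(S₂/S₁) / ln(A₂/A₁) = ln(95/68) / ln(7822/1558) = 0.3344 / 1.6135 = 0.2072
c = S₁ / A₁^z = 68 / 1558^0.2072 = 68 / 4.588 = 14.82

14.82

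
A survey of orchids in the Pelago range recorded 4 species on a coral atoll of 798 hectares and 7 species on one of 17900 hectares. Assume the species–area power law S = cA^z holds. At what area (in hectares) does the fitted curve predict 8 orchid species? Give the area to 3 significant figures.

37600 hectares

z = ln(7/4) / ln(17900/798) = 0.5596 / 3.1104 = 0.1799
c = 4 / 798^0.1799 = 4 / 3.327 = 1.202
A = (8/1.202)^(1/0.1799) ⇒ ln A = ln(6.655)/0.1799 = 10.5347
A = e^10.5347 ≈ 37600 hectares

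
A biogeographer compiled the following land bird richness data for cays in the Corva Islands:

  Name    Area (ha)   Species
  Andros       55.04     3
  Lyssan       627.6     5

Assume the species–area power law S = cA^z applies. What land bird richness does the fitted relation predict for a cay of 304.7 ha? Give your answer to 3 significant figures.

z = ln(5/3) / ln(627.6/55.04) = 0.5108 / 2.4338 = 0.2099
c = 3 / 55.04^0.2099 = 3 / 2.319 = 1.294
S₃ = 1.294 × 304.7^0.2099 = 1.294 × 3.321 ≈ 4.296

4.30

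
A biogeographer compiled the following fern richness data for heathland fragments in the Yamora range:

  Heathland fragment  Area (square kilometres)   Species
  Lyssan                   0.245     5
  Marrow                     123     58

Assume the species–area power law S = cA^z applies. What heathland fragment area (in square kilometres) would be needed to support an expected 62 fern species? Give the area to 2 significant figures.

z = ln(58/5) / ln(123/0.245) = 2.4510 / 6.2187 = 0.3941
c = 5 / 0.245^0.3941 = 5 / 0.5744 = 8.704
A = (62/8.704)^(1/0.3941) ⇒ ln A = ln(7.123)/0.3941 = 4.9814
A = e^4.9814 ≈ 145.7 square kilometres

150 square kilometres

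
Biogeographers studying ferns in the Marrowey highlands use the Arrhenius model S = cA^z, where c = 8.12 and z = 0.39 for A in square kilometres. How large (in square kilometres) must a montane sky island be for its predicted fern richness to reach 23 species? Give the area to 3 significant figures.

23 = 8.12 × A^0.39  ⇒  A^0.39 = 23/8.12 = 2.833
ln A = ln(2.833) / 0.39 = 1.0412 / 0.39 = 2.6697
A = e^2.6697 ≈ 14.43 square kilometres

14.4 square kilometres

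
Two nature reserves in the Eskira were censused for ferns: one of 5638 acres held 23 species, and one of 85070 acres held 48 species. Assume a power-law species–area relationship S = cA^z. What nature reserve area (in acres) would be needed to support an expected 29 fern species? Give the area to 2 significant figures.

z = ln(48/23) / ln(85070/5638) = 0.7357 / 2.7139 = 0.2711
c = 23 / 5638^0.2711 = 23 / 10.4 = 2.212
A = (29/2.212)^(1/0.2711) ⇒ ln A = ln(13.11)/0.2711 = 9.4924
A = e^9.4924 ≈ 13258 acres

13000 acres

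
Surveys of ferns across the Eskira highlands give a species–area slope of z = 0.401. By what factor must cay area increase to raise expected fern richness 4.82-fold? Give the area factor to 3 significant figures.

(A₂/A₁)^0.401 = 4.82, so A₂/A₁ = 4.82^(1/0.401) = 4.82^2.494
ln(A₂/A₁) = ln 4.82 / 0.401 = 1.5728 / 0.401 = 3.9221
A₂/A₁ = e^3.9221 ≈ 50.51

50.5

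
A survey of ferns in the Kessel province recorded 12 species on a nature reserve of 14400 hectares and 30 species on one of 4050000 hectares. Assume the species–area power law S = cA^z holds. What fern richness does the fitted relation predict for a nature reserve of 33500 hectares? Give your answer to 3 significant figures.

13.8

z = ln(30/12) / ln(4050000/14400) = 0.9163 / 5.6392 = 0.1625
c = 12 / 14400^0.1625 = 12 / 4.739 = 2.532
S₃ = 2.532 × 33500^0.1625 = 2.532 × 5.436 ≈ 13.76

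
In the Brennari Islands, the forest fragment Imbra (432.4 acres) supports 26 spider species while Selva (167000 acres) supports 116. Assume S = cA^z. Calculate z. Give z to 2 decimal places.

0.25

Taking logs: ln S = ln c + z ln A, so z = (ln S₂ − ln S₁)/(ln A₂ − ln A₁).
z = ln(116/26) / ln(167000/432.4) = ln(4.462) / ln(386.2) = 1.4955 / 5.9564 = 0.2511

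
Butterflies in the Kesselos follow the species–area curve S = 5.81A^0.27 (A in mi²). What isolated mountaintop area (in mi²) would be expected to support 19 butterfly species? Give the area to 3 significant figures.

19 = 5.81 × A^0.27  ⇒  A^0.27 = 19/5.81 = 3.27
ln A = ln(3.27) / 0.27 = 1.1849 / 0.27 = 4.3884
A = e^4.3884 ≈ 80.51 mi²

80.5 mi²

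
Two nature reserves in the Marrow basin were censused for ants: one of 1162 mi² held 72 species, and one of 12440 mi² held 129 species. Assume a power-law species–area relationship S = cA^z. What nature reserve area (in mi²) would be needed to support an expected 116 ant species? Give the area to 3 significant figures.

8080 mi²

z = ln(129/72) / ln(12440/1162) = 0.5831 / 2.3708 = 0.2460
c = 72 / 1162^0.2460 = 72 / 5.675 = 12.69
A = (116/12.69)^(1/0.2460) ⇒ ln A = ln(9.143)/0.2460 = 8.9968
A = e^8.9968 ≈ 8077 mi²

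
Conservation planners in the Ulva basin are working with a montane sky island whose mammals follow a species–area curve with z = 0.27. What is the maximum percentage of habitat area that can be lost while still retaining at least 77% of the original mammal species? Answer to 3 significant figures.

62.0%

Need (A_new/A_old)^0.27 = 0.77, so A_new/A_old = 0.77^(1/0.27) = 0.77^3.704
ln(A_new/A_old) = ln 0.77 / 0.27 = -0.2614 / 0.27 = -0.9680
A_new/A_old = e^-0.9680 ≈ 0.3798
Fraction that can be lost = 1 − 0.3798 = 0.6202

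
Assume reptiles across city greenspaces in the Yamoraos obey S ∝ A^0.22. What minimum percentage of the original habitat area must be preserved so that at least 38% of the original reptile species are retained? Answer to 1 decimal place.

Need (A_new/A_old)^0.22 = 0.38, so A_new/A_old = 0.38^(1/0.22) = 0.38^4.545
ln(A_new/A_old) = ln 0.38 / 0.22 = -0.9676 / 0.22 = -4.3981
A_new/A_old = e^-4.3981 ≈ 0.0123

1.2%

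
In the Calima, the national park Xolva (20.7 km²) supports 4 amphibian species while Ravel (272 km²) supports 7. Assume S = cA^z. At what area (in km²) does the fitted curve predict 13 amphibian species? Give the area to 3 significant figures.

z = ln(7/4) / ln(272/20.7) = 0.5596 / 2.5757 = 0.2173
c = 4 / 20.7^0.2173 = 4 / 1.932 = 2.071
A = (13/2.071)^(1/0.2173) ⇒ ln A = ln(6.278)/0.2173 = 8.4550
A = e^8.4550 ≈ 4698 km²

4700 km²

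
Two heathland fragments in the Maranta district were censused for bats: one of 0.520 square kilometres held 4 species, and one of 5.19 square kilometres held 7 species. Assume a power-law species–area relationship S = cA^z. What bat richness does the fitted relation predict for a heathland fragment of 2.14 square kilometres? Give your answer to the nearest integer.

z = ln(7/4) / ln(5.19/0.52) = 0.5596 / 2.3007 = 0.2432
c = 4 / 0.52^0.2432 = 4 / 0.8529 = 4.69
S₃ = 4.69 × 2.14^0.2432 = 4.69 × 1.203 ≈ 5.643

6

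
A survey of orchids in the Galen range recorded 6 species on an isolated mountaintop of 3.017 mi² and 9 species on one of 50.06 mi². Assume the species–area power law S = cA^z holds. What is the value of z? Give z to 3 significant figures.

0.144

Taking logs: ln S = ln c + z ln A, so z = (ln S₂ − ln S₁)/(ln A₂ − ln A₁).
z = ln(9/6) / ln(50.06/3.017) = ln(1.5) / ln(16.59) = 0.4055 / 2.8090 = 0.1443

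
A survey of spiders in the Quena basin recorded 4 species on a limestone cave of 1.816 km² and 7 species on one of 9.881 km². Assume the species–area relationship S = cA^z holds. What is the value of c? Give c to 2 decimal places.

3.28

z = ln(S₂/S₁) / ln(A₂/A₁) = ln(7/4) / ln(9.881/1.816) = 0.5596 / 1.6940 = 0.3304
c = S₁ / A₁^z = 4 / 1.816^0.3304 = 4 / 1.218 = 3.284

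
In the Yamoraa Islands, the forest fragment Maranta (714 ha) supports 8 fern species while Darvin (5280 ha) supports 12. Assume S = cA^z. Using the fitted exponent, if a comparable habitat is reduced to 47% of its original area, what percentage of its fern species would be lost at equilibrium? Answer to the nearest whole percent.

14%

z = ln(12/8) / ln(5280/714) = 0.4055 / 2.0008 = 0.2027
S_new/S_old = (A_new/A_old)^z = 0.47^0.2027 = exp(0.2027 × -0.7550) = 0.8581
Fraction lost = 1 − 0.8581 = 0.1419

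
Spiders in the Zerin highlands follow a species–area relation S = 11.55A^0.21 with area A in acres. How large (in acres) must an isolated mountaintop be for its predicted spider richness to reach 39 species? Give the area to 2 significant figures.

330 acres

39 = 11.55 × A^0.21  ⇒  A^0.21 = 39/11.55 = 3.377
ln A = ln(3.377) / 0.21 = 1.2169 / 0.21 = 5.7946
A = e^5.7946 ≈ 328.5 acres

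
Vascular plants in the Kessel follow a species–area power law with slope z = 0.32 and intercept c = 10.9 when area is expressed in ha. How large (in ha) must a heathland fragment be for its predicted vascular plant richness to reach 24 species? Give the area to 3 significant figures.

24 = 10.9 × A^0.32  ⇒  A^0.32 = 24/10.9 = 2.202
ln A = ln(2.202) / 0.32 = 0.7893 / 0.32 = 2.4665
A = e^2.4665 ≈ 11.78 ha

11.8 ha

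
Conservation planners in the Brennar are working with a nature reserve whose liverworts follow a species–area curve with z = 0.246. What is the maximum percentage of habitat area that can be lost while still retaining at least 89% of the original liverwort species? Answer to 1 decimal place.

37.7%

Need (A_new/A_old)^0.246 = 0.89, so A_new/A_old = 0.89^(1/0.246) = 0.89^4.065
ln(A_new/A_old) = ln 0.89 / 0.246 = -0.1165 / 0.246 = -0.4737
A_new/A_old = e^-0.4737 ≈ 0.6227
Fraction that can be lost = 1 − 0.6227 = 0.3773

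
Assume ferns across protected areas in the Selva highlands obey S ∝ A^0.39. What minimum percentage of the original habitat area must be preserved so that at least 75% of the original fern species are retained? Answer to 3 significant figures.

Need (A_new/A_old)^0.39 = 0.75, so A_new/A_old = 0.75^(1/0.39) = 0.75^2.564
ln(A_new/A_old) = ln 0.75 / 0.39 = -0.2877 / 0.39 = -0.7376
A_new/A_old = e^-0.7376 ≈ 0.4782

47.8%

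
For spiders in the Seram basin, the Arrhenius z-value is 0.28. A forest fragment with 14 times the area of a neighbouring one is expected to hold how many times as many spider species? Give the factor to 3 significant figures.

2.09

S₂/S₁ = (A₂/A₁)^z = 14^0.28
ln(S₂/S₁) = 0.28 × ln 14 = 0.28 × 2.6391 = 0.7389
S₂/S₁ = e^0.7389 ≈ 2.094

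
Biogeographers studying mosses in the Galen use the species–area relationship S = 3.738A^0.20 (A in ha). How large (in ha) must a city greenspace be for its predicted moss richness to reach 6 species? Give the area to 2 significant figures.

11 ha

6 = 3.738 × A^0.2  ⇒  A^0.2 = 6/3.738 = 1.605
ln A = ln(1.605) / 0.2 = 0.4732 / 0.2 = 2.3660
A = e^2.3660 ≈ 10.66 ha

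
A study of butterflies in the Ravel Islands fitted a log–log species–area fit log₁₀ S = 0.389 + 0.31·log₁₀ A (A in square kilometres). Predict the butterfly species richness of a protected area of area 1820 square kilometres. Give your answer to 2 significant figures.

25

S = 2.449 × 1820^0.31
ln S = ln 2.449 + 0.31 × ln 1820 = 0.8957 + 0.31 × 7.5066 = 3.2227
S = e^3.2227 ≈ 25.1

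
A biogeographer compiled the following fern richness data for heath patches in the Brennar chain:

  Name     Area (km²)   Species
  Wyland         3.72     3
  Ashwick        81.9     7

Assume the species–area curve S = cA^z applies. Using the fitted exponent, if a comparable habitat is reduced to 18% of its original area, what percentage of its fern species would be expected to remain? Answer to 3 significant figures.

62.5%

z = ln(7/3) / ln(81.9/3.72) = 0.8473 / 3.0918 = 0.2740
S_new/S_old = (A_new/A_old)^z = 0.18^0.2740 = exp(0.2740 × -1.7148) = 0.625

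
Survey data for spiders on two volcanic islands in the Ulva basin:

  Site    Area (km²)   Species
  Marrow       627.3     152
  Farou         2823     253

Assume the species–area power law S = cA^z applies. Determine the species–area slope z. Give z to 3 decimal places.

Taking logs: ln S = ln c + z ln A, so z = (ln S₂ − ln S₁)/(ln A₂ − ln A₁).
z = ln(253/152) / ln(2823/627.3) = ln(1.664) / ln(4.5) = 0.5095 / 1.5041 = 0.3387

0.339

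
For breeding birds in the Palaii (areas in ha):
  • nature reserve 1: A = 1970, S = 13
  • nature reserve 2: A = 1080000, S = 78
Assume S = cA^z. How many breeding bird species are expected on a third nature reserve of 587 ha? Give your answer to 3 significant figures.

9.22

z = ln(78/13) / ln(1080000/1970) = 1.7918 / 6.3067 = 0.2841
c = 13 / 1970^0.2841 = 13 / 8.629 = 1.507
S₃ = 1.507 × 587^0.2841 = 1.507 × 6.118 ≈ 9.216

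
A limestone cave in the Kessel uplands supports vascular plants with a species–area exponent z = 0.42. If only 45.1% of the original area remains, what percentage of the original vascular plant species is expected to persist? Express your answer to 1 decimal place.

71.6%

S_new/S_old = (A_new/A_old)^z = 0.451^0.42
= exp(0.42 × ln 0.451) = exp(0.42 × -0.7963) = exp(-0.3344) ≈ 0.7157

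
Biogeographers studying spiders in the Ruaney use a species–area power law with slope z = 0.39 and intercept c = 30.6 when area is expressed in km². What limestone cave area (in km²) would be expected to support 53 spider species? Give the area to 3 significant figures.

53 = 30.6 × A^0.39  ⇒  A^0.39 = 53/30.6 = 1.732
ln A = ln(1.732) / 0.39 = 0.5493 / 0.39 = 1.4084
A = e^1.4084 ≈ 4.09 km²

4.09 km²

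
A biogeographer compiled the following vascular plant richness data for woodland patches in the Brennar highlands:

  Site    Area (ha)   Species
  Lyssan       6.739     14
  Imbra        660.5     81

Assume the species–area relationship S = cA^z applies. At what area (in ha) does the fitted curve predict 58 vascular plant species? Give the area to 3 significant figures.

276 ha

z = ln(81/14) / ln(660.5/6.739) = 1.7554 / 4.5851 = 0.3828
c = 14 / 6.739^0.3828 = 14 / 2.076 = 6.744
A = (58/6.744)^(1/0.3828) ⇒ ln A = ln(8.601)/0.3828 = 5.6206
A = e^5.6206 ≈ 276 ha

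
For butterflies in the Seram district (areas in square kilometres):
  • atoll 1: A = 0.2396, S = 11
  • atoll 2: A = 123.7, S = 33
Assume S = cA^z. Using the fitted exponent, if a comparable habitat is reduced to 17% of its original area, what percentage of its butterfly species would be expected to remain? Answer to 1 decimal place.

73.2%

z = ln(33/11) / ln(123.7/0.2396) = 1.0986 / 6.2466 = 0.1759
S_new/S_old = (A_new/A_old)^z = 0.17^0.1759 = exp(0.1759 × -1.7720) = 0.7322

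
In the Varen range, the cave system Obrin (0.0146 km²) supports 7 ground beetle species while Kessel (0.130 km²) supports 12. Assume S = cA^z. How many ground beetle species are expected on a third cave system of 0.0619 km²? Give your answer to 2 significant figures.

z = ln(12/7) / ln(0.13/0.0146) = 0.5390 / 2.1865 = 0.2465
c = 7 / 0.0146^0.2465 = 7 / 0.3528 = 19.84
S₃ = 19.84 × 0.0619^0.2465 = 19.84 × 0.5037 ≈ 9.994

10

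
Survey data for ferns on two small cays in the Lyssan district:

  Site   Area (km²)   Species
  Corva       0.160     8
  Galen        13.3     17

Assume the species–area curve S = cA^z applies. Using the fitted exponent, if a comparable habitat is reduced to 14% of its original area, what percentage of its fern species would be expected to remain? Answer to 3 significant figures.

71.5%

z = ln(17/8) / ln(13.3/0.16) = 0.7538 / 4.4203 = 0.1705
S_new/S_old = (A_new/A_old)^z = 0.14^0.1705 = exp(0.1705 × -1.9661) = 0.7151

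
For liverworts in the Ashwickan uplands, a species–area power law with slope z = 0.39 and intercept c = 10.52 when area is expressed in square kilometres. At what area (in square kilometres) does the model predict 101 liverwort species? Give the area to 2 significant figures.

101 = 10.52 × A^0.39  ⇒  A^0.39 = 101/10.52 = 9.601
ln A = ln(9.601) / 0.39 = 2.2618 / 0.39 = 5.7996
A = e^5.7996 ≈ 330.2 square kilometres

330 square kilometres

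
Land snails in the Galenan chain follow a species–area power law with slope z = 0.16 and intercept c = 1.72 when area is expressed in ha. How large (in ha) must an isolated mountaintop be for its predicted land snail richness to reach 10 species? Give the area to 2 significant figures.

10 = 1.72 × A^0.16  ⇒  A^0.16 = 10/1.72 = 5.814
ln A = ln(5.814) / 0.16 = 1.7603 / 0.16 = 11.0016
A = e^11.0016 ≈ 59972 ha

60000 ha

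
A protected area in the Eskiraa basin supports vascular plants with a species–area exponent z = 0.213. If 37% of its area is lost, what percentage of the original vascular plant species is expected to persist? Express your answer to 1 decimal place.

90.6%

S_new/S_old = (A_new/A_old)^z = 0.63^0.213
= exp(0.213 × ln 0.63) = exp(0.213 × -0.4620) = exp(-0.0984) ≈ 0.9063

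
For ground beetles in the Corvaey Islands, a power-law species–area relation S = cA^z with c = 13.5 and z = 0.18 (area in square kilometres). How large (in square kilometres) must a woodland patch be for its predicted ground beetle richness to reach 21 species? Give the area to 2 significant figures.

12 square kilometres

21 = 13.5 × A^0.18  ⇒  A^0.18 = 21/13.5 = 1.556
ln A = ln(1.556) / 0.18 = 0.4418 / 0.18 = 2.4546
A = e^2.4546 ≈ 11.64 square kilometres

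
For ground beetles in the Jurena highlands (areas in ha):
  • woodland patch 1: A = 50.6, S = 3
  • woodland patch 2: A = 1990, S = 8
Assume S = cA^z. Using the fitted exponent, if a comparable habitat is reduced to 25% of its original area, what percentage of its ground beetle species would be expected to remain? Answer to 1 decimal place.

z = ln(8/3) / ln(1990/50.6) = 0.9808 / 3.6719 = 0.2671
S_new/S_old = (A_new/A_old)^z = 0.25^0.2671 = exp(0.2671 × -1.3863) = 0.6905

69.1%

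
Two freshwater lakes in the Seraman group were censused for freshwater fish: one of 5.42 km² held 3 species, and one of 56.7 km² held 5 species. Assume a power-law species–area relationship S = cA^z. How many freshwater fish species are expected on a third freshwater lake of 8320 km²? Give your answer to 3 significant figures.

14.8

z = ln(5/3) / ln(56.7/5.42) = 0.5108 / 2.3477 = 0.2176
c = 3 / 5.42^0.2176 = 3 / 1.444 = 2.077
S₃ = 2.077 × 8320^0.2176 = 2.077 × 7.128 ≈ 14.8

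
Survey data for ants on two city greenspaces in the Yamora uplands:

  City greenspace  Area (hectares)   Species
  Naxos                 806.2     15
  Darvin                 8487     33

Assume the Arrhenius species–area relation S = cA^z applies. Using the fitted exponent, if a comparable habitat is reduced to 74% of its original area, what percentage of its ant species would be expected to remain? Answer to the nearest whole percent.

z = ln(33/15) / ln(8487/806.2) = 0.7885 / 2.3540 = 0.3349
S_new/S_old = (A_new/A_old)^z = 0.74^0.3349 = exp(0.3349 × -0.3011) = 0.9041

90%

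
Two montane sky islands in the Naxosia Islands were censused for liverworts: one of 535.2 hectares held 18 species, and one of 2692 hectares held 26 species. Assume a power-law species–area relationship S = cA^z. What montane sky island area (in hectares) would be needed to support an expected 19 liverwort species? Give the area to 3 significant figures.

679 hectares

z = ln(26/18) / ln(2692/535.2) = 0.3677 / 1.6154 = 0.2276
c = 18 / 535.2^0.2276 = 18 / 4.179 = 4.307
A = (19/4.307)^(1/0.2276) ⇒ ln A = ln(4.412)/0.2276 = 6.5202
A = e^6.5202 ≈ 678.7 hectares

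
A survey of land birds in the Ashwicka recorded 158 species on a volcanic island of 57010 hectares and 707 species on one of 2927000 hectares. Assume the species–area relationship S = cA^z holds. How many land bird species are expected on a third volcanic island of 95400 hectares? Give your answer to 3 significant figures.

192

z = ln(707/158) / ln(2927000/57010) = 1.4984 / 3.9385 = 0.3805
c = 158 / 57010^0.3805 = 158 / 64.48 = 2.45
S₃ = 2.45 × 95400^0.3805 = 2.45 × 78.43 ≈ 192.2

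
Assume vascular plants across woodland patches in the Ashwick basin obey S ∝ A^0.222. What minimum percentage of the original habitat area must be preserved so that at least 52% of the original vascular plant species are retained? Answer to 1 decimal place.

5.3%

Need (A_new/A_old)^0.222 = 0.52, so A_new/A_old = 0.52^(1/0.222) = 0.52^4.505
ln(A_new/A_old) = ln 0.52 / 0.222 = -0.6539 / 0.222 = -2.9456
A_new/A_old = e^-2.9456 ≈ 0.05257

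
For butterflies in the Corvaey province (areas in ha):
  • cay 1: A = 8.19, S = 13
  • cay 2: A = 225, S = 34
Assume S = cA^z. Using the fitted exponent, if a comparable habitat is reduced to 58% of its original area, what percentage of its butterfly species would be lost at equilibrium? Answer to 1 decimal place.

z = ln(34/13) / ln(225/8.19) = 0.9614 / 3.3132 = 0.2902
S_new/S_old = (A_new/A_old)^z = 0.58^0.2902 = exp(0.2902 × -0.5447) = 0.8538
Fraction lost = 1 − 0.8538 = 0.1462

14.6%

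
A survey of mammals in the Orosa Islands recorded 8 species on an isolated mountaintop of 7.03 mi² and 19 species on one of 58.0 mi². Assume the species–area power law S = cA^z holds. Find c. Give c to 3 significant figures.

3.60

z = ln(S₂/S₁) / ln(A₂/A₁) = ln(19/8) / ln(58/7.03) = 0.8650 / 2.1103 = 0.4099
c = S₁ / A₁^z = 8 / 7.03^0.4099 = 8 / 2.224 = 3.597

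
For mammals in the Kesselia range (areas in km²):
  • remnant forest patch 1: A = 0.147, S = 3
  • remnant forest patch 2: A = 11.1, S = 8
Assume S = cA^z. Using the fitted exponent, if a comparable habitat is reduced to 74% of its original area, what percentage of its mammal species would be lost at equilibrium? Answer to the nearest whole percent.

7%

z = ln(8/3) / ln(11.1/0.147) = 0.9808 / 4.3243 = 0.2268
S_new/S_old = (A_new/A_old)^z = 0.74^0.2268 = exp(0.2268 × -0.3011) = 0.934
Fraction lost = 1 − 0.934 = 0.06602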